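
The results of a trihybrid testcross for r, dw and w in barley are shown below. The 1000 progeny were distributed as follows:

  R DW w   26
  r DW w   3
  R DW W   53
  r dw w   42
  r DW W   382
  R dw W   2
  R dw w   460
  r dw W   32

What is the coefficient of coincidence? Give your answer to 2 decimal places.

0.79

The two most frequent reciprocal classes, r DW W and R dw w, are the parental types, so the F1 was r DW W / R dw w.
The two rarest classes, r DW w and R dw W, are the double crossovers. Comparing them with the parentals, only the w allele has switched, so w is the middle locus and the order is dw – w – r.
dw–w: (58 + 5)/1000 = 0.0630; w–r: (95 + 5)/1000 = 0.1000.
Expected DCO frequency = 0.0630 × 0.1000 ≈ 0.00630; observed = 5/1000 ≈ 0.00500.
Coefficient of coincidence = 0.00500/0.00630 ≈ 0.79.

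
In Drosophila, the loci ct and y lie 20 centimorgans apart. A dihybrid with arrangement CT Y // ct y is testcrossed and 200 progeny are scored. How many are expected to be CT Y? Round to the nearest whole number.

80

A map distance of 20 centimorgans corresponds to a recombination frequency of 0.200.
The F1 is CT Y / ct y, so CT Y is a parental gamete class with expected frequency (1 − r)/2 = 0.800/2 = 0.4000.
Expected number = 0.4000 × 200 = 80.00 ≈ 80.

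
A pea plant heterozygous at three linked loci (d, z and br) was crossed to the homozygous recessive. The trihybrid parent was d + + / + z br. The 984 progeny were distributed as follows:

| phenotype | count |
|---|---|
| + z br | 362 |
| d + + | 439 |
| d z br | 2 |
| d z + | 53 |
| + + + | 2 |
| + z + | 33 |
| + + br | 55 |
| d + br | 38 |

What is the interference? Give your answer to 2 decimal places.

The two rarest classes, + + + and d z br, are the double crossovers. Comparing them with the parentals, only the d allele has switched, so d is the middle locus and the order is br – d – z.
br–d: (71 + 4)/984 = 0.0762; d–z: (108 + 4)/984 = 0.1138.
Expected DCO frequency = 0.0762 × 0.1138 ≈ 0.00867; observed = 4/984 ≈ 0.00407.
Coefficient of coincidence = 0.00407/0.00867 ≈ 0.47; interference = 1 − 0.47 = 0.53.

0.53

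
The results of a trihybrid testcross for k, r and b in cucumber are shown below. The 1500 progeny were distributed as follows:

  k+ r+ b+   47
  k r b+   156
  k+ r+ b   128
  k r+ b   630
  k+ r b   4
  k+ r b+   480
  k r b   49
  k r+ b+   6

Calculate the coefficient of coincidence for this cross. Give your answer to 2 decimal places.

0.48

The two most frequent reciprocal classes, k+ r b+ and k r+ b, are the parental types, so the F1 was k+ r b+ / k r+ b.
The two rarest classes, k+ r b and k r+ b+, are the double crossovers. Comparing them with the parentals, only the b allele has switched, so b is the middle locus and the order is r – b – k.
r–b: (96 + 10)/1500 = 0.0707; b–k: (284 + 10)/1500 = 0.1960.
Expected DCO frequency = 0.0707 × 0.1960 ≈ 0.01386; observed = 10/1500 ≈ 0.00667.
Coefficient of coincidence = 0.00667/0.01386 ≈ 0.48.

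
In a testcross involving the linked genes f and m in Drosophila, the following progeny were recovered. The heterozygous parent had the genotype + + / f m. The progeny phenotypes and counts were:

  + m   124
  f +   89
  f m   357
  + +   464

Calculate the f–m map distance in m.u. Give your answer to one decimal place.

20.6 m.u.

The recombinant classes are + m and f +: 124 + 89 = 213.
Recombination frequency = 213/1034 = 0.2060 ≈ 20.6%, i.e. 20.6 m.u.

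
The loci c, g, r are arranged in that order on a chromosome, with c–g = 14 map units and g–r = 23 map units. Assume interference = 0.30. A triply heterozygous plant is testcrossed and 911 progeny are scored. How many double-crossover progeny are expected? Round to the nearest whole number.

Map distances give recombination frequencies of 0.140 and 0.230 for the two intervals.
With interference 0.30 (so coincidence = 0.70), expected double-crossover frequency = 0.140 × 0.230 × 0.70 = 0.02254.
Expected number = 0.02254 × 911 = 20.53 ≈ 21.

21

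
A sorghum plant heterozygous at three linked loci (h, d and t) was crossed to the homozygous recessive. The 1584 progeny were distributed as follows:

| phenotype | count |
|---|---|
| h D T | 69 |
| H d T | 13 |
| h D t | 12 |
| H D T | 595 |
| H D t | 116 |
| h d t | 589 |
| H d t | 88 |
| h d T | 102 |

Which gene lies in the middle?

The two most frequent reciprocal classes, H D T and h d t, are the parental types, so the F1 was H D T / h d t.
The two rarest classes, H d T and h D t, are the double crossovers. Comparing them with the parentals, only the d allele has switched, so d is the middle locus and the order is t – d – h.

d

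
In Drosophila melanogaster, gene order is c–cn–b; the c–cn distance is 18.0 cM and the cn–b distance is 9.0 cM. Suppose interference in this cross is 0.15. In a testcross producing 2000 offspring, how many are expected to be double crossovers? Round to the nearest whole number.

28

Map distances give recombination frequencies of 0.180 and 0.090 for the two intervals.
With interference 0.15 (so coincidence = 0.85), expected double-crossover frequency = 0.180 × 0.090 × 0.85 = 0.01377.
Expected number = 0.01377 × 2000 = 27.54 ≈ 28.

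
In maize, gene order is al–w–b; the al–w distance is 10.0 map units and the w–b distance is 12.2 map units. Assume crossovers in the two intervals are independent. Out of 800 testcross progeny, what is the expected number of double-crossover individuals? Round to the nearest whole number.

10

Map distances give recombination frequencies of 0.100 and 0.122 for the two intervals.
With no interference, expected double-crossover frequency = 0.100 × 0.122 = 0.01220.
Expected number = 0.01220 × 800 = 9.76 ≈ 10.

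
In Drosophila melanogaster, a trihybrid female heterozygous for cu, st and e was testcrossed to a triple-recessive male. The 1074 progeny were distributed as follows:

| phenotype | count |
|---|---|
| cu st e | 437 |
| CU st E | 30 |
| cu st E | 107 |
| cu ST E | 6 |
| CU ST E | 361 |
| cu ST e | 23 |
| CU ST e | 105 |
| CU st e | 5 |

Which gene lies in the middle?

The two most frequent reciprocal classes, CU ST E and cu st e, are the parental types, so the F1 was CU ST E / cu st e.
The two rarest classes, cu ST E and CU st e, are the double crossovers. Comparing them with the parentals, only the cu allele has switched, so cu is the middle locus and the order is st – cu – e.

cu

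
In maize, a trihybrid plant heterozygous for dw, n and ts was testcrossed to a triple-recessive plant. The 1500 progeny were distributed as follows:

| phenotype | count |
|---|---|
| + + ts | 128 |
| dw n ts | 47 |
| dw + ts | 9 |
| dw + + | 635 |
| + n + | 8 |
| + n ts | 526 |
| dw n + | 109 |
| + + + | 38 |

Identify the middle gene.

ts

The two most frequent reciprocal classes, dw + + and + n ts, are the parental types, so the F1 was dw + + / + n ts.
The two rarest classes, dw + ts and + n +, are the double crossovers. Comparing them with the parentals, only the ts allele has switched, so ts is the middle locus and the order is dw – ts – n.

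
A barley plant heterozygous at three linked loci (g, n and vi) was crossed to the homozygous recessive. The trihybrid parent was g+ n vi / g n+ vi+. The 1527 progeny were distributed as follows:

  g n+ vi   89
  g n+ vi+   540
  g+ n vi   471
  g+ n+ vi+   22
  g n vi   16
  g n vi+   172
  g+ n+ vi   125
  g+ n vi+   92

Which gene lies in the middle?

g

The two rarest classes, g n vi and g+ n+ vi+, are the double crossovers. Comparing them with the parentals, only the g allele has switched, so g is the middle locus and the order is vi – g – n.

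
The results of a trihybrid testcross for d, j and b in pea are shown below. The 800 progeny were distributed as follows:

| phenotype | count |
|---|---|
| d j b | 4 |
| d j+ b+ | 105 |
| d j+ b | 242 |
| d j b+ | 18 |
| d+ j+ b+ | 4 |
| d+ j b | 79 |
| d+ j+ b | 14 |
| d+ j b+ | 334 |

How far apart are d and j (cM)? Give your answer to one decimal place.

The two most frequent reciprocal classes, d j+ b and d+ j b+, are the parental types, so the F1 was d j+ b / d+ j b+.
The two rarest classes, d j b and d+ j+ b+, are the double crossovers. Comparing them with the parentals, only the j allele has switched, so j is the middle locus and the order is b – j – d.
Crossovers in the j–d interval produce the single-crossover classes d+ j+ b and d j b+ (14 + 18 = 32) plus the double crossovers (8).
RF(j–d) = (32 + 8) / 800 = 40/800 = 0.0500 → 5.0 cM.

5.0 cM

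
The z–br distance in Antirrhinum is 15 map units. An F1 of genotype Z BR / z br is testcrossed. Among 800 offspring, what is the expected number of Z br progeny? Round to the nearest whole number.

A map distance of 15 map units corresponds to a recombination frequency of 0.150.
The F1 is Z BR / z br, so Z br is a recombinant gamete class with expected frequency r/2 = 0.150/2 = 0.0750.
Expected number = 0.0750 × 800 = 60.00 ≈ 60.

60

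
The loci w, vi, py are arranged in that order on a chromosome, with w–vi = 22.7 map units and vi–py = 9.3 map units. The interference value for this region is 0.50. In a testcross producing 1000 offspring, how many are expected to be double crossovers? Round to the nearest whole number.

11

Map distances give recombination frequencies of 0.227 and 0.093 for the two intervals.
With interference 0.50 (so coincidence = 0.50), expected double-crossover frequency = 0.227 × 0.093 × 0.50 = 0.01056.
Expected number = 0.01056 × 1000 = 10.56 ≈ 11.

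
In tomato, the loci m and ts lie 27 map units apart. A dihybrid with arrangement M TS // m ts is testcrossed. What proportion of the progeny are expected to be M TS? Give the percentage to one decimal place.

A map distance of 27 map units corresponds to a recombination frequency of 0.270.
The F1 is M TS / m ts, so M TS is a parental gamete class with expected frequency (1 − r)/2 = 0.730/2 = 0.3650.
That is 0.3650 = 36.5% of the progeny.

36.5%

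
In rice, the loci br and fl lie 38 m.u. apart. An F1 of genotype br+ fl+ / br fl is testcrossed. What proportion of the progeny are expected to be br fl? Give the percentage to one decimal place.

A map distance of 38 m.u. corresponds to a recombination frequency of 0.380.
The F1 is br+ fl+ / br fl, so br fl is a parental gamete class with expected frequency (1 − r)/2 = 0.620/2 = 0.3100.
That is 0.3100 = 31.0% of the progeny.

31.0%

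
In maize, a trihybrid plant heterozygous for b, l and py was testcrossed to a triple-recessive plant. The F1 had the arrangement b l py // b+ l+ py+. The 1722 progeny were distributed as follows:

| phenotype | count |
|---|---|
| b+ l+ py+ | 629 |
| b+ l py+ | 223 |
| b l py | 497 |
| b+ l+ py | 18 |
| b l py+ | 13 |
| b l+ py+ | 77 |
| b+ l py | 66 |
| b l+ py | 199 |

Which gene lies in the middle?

py

The two rarest classes, b l py+ and b+ l+ py, are the double crossovers. Comparing them with the parentals, only the py allele has switched, so py is the middle locus and the order is l – py – b.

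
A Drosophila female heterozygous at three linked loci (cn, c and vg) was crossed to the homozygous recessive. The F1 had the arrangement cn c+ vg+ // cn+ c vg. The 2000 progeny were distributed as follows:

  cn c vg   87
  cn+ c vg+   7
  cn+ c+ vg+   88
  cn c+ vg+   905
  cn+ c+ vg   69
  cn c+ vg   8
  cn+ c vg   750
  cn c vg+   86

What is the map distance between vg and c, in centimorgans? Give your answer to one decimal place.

8.5 centimorgans

The two rarest classes, cn c+ vg and cn+ c vg+, are the double crossovers. Comparing them with the parentals, only the vg allele has switched, so vg is the middle locus and the order is cn – vg – c.
Crossovers in the vg–c interval produce the single-crossover classes cn c vg+ and cn+ c+ vg (86 + 69 = 155) plus the double crossovers (15).
RF(vg–c) = (155 + 15) / 2000 = 170/2000 = 0.0850 → 8.5 centimorgans.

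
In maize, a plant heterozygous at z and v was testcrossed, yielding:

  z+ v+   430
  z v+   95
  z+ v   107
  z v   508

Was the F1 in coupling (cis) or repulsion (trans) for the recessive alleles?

The two most frequent classes are z+ v+ (430) and z v (508); these are the parental (non-recombinant) types.
So the F1 carried z+ v+ on one chromosome and z v on the other — the recessive alleles are on the same chromosome (cis / coupling).

cis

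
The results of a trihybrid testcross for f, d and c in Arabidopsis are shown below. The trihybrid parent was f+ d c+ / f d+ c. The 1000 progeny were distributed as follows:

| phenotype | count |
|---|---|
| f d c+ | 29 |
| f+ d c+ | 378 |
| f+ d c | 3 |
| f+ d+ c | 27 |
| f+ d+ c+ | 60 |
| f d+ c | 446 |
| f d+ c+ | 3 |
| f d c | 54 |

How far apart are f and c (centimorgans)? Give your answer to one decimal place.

The two rarest classes, f+ d c and f d+ c+, are the double crossovers. Comparing them with the parentals, only the c allele has switched, so c is the middle locus and the order is d – c – f.
Crossovers in the c–f interval produce the single-crossover classes f d c+ and f+ d+ c (29 + 27 = 56) plus the double crossovers (6).
RF(c–f) = (56 + 6) / 1000 = 62/1000 = 0.0620 → 6.2 centimorgans.

6.2 centimorgans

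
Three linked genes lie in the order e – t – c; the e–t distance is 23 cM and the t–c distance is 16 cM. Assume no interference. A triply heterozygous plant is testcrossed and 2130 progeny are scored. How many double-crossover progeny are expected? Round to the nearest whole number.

Map distances give recombination frequencies of 0.230 and 0.160 for the two intervals.
With no interference, expected double-crossover frequency = 0.230 × 0.160 = 0.03680.
Expected number = 0.03680 × 2130 = 78.38 ≈ 78.

78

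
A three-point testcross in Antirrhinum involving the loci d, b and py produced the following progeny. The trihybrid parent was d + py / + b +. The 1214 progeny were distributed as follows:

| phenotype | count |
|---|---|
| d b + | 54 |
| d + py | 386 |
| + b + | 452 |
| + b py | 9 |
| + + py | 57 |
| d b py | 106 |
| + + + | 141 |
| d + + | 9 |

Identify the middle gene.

py

The two rarest classes, d + + and + b py, are the double crossovers. Comparing them with the parentals, only the py allele has switched, so py is the middle locus and the order is d – py – b.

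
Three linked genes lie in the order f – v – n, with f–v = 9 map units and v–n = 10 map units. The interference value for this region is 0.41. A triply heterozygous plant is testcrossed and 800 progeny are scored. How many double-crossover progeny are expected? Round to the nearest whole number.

Map distances give recombination frequencies of 0.090 and 0.100 for the two intervals.
With interference 0.41 (so coincidence = 0.59), expected double-crossover frequency = 0.090 × 0.100 × 0.59 = 0.00531.
Expected number = 0.00531 × 800 = 4.25 ≈ 4.

4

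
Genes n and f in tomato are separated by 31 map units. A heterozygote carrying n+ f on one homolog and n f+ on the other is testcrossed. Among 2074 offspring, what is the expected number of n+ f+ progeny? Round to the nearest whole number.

A map distance of 31 map units corresponds to a recombination frequency of 0.310.
The F1 is n+ f / n f+, so n+ f+ is a recombinant gamete class with expected frequency r/2 = 0.310/2 = 0.1550.
Expected number = 0.1550 × 2074 = 321.47 ≈ 321.

321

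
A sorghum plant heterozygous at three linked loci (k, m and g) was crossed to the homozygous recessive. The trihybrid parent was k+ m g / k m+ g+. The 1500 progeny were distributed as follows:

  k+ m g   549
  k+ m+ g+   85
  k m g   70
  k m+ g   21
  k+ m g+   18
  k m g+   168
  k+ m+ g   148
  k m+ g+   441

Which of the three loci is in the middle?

g

The two rarest classes, k+ m g+ and k m+ g, are the double crossovers. Comparing them with the parentals, only the g allele has switched, so g is the middle locus and the order is m – g – k.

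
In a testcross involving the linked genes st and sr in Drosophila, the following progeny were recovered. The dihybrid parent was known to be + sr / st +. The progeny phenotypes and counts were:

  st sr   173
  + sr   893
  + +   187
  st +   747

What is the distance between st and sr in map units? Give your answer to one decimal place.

18.0 map units

The recombinant classes are + + and st sr: 187 + 173 = 360.
Recombination frequency = 360/2000 = 0.1800 ≈ 18.0%, i.e. 18.0 map units.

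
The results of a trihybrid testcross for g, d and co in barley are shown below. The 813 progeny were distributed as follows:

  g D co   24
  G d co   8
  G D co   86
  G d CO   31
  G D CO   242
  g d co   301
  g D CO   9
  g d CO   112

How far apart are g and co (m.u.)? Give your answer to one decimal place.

26.4 m.u.

The two most frequent reciprocal classes, g d co and G D CO, are the parental types, so the F1 was g d co / G D CO.
The two rarest classes, G d co and g D CO, are the double crossovers. Comparing them with the parentals, only the g allele has switched, so g is the middle locus and the order is d – g – co.
Crossovers in the g–co interval produce the single-crossover classes g d CO and G D co (112 + 86 = 198) plus the double crossovers (17).
RF(g–co) = (198 + 17) / 813 = 215/813 = 0.2645 → 26.4 m.u.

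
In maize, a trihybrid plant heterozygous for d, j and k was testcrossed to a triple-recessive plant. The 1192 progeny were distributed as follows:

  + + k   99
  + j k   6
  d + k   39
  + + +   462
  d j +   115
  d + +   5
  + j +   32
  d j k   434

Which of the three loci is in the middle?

The two most frequent reciprocal classes, d j k and + + +, are the parental types, so the F1 was d j k / + + +.
The two rarest classes, + j k and d + +, are the double crossovers. Comparing them with the parentals, only the d allele has switched, so d is the middle locus and the order is k – d – j.

d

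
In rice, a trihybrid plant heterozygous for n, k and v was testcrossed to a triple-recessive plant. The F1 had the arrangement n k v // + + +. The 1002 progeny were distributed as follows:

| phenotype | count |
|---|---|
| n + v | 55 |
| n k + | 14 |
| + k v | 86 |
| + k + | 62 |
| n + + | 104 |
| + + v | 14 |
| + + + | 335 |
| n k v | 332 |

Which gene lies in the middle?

The two rarest classes, n k + and + + v, are the double crossovers. Comparing them with the parentals, only the v allele has switched, so v is the middle locus and the order is n – v – k.

v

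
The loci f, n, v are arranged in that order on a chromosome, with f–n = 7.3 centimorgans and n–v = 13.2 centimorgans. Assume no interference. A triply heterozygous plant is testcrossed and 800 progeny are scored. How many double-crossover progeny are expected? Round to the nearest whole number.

8

Map distances give recombination frequencies of 0.073 and 0.132 for the two intervals.
With no interference, expected double-crossover frequency = 0.073 × 0.132 = 0.00964.
Expected number = 0.00964 × 800 = 7.71 ≈ 8.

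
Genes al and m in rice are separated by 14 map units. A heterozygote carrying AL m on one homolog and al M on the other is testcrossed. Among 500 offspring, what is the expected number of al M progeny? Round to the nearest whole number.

A map distance of 14 map units corresponds to a recombination frequency of 0.140.
The F1 is AL m / al M, so al M is a parental gamete class with expected frequency (1 − r)/2 = 0.860/2 = 0.4300.
Expected number = 0.4300 × 500 = 215.00 ≈ 215.

215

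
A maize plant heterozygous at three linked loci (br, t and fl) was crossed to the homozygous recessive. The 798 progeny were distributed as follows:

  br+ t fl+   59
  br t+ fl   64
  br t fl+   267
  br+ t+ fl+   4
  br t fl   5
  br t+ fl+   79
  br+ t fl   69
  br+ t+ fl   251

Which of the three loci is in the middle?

The two most frequent reciprocal classes, br+ t+ fl and br t fl+, are the parental types, so the F1 was br+ t+ fl / br t fl+.
The two rarest classes, br+ t+ fl+ and br t fl, are the double crossovers. Comparing them with the parentals, only the fl allele has switched, so fl is the middle locus and the order is br – fl – t.

fl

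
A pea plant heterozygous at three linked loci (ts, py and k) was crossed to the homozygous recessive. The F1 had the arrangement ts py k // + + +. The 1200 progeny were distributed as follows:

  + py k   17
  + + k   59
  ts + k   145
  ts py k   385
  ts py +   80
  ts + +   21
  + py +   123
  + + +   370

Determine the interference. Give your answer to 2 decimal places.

The two rarest classes, + py k and ts + +, are the double crossovers. Comparing them with the parentals, only the ts allele has switched, so ts is the middle locus and the order is py – ts – k.
py–ts: (268 + 38)/1200 = 0.2550; ts–k: (139 + 38)/1200 = 0.1475.
Expected DCO frequency = 0.2550 × 0.1475 ≈ 0.03761; observed = 38/1200 ≈ 0.03167.
Coefficient of coincidence = 0.03167/0.03761 ≈ 0.84; interference = 1 − 0.84 = 0.16.

0.16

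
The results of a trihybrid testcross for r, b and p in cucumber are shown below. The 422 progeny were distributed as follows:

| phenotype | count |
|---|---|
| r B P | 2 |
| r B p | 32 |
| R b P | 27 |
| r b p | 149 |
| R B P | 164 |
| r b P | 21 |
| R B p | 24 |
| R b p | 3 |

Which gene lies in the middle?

r

The two most frequent reciprocal classes, r b p and R B P, are the parental types, so the F1 was r b p / R B P.
The two rarest classes, R b p and r B P, are the double crossovers. Comparing them with the parentals, only the r allele has switched, so r is the middle locus and the order is b – r – p.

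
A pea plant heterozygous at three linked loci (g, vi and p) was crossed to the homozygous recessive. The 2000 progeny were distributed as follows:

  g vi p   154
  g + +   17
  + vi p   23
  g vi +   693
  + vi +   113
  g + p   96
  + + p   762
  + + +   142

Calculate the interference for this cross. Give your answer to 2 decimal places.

The two most frequent reciprocal classes, + + p and g vi +, are the parental types, so the F1 was + + p / g vi +.
The two rarest classes, + vi p and g + +, are the double crossovers. Comparing them with the parentals, only the vi allele has switched, so vi is the middle locus and the order is g – vi – p.
g–vi: (209 + 40)/2000 = 0.1245; vi–p: (296 + 40)/2000 = 0.1680.
Expected DCO frequency = 0.1245 × 0.1680 ≈ 0.02092; observed = 40/2000 ≈ 0.02000.
Coefficient of coincidence = 0.02000/0.02092 ≈ 0.96; interference = 1 − 0.96 = 0.04.

0.04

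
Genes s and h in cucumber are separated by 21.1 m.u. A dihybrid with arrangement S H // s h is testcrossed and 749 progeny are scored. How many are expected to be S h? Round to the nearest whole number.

A map distance of 21.1 m.u. corresponds to a recombination frequency of 0.211.
The F1 is S H / s h, so S h is a recombinant gamete class with expected frequency r/2 = 0.211/2 = 0.1055.
Expected number = 0.1055 × 749 = 79.02 ≈ 79.

79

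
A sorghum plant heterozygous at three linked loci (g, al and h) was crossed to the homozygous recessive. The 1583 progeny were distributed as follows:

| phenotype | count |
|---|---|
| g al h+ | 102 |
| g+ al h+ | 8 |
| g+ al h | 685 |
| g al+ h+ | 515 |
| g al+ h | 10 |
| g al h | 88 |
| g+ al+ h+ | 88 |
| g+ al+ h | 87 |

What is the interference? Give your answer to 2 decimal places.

The two most frequent reciprocal classes, g+ al h and g al+ h+, are the parental types, so the F1 was g+ al h / g al+ h+.
The two rarest classes, g+ al h+ and g al+ h, are the double crossovers. Comparing them with the parentals, only the h allele has switched, so h is the middle locus and the order is al – h – g.
al–h: (189 + 18)/1583 = 0.1308; h–g: (176 + 18)/1583 = 0.1226.
Expected DCO frequency = 0.1308 × 0.1226 ≈ 0.01604; observed = 18/1583 ≈ 0.01137.
Coefficient of coincidence = 0.01137/0.01604 ≈ 0.71; interference = 1 − 0.71 = 0.29.

0.29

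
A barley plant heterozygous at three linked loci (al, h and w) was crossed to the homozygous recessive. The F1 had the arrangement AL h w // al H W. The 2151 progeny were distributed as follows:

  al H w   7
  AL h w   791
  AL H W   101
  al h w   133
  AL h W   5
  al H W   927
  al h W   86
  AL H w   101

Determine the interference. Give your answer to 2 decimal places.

0.47

The two rarest classes, AL h W and al H w, are the double crossovers. Comparing them with the parentals, only the w allele has switched, so w is the middle locus and the order is al – w – h.
al–w: (234 + 12)/2151 = 0.1144; w–h: (187 + 12)/2151 = 0.0925.
Expected DCO frequency = 0.1144 × 0.0925 ≈ 0.01058; observed = 12/2151 ≈ 0.00558.
Coefficient of coincidence = 0.00558/0.01058 ≈ 0.53; interference = 1 − 0.53 = 0.47.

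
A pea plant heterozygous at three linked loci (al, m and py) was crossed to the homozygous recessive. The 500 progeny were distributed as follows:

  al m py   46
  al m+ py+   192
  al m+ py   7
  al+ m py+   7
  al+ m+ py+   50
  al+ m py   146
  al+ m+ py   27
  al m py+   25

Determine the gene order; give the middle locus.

The two most frequent reciprocal classes, al m+ py+ and al+ m py, are the parental types, so the F1 was al m+ py+ / al+ m py.
The two rarest classes, al m+ py and al+ m py+, are the double crossovers. Comparing them with the parentals, only the py allele has switched, so py is the middle locus and the order is m – py – al.

py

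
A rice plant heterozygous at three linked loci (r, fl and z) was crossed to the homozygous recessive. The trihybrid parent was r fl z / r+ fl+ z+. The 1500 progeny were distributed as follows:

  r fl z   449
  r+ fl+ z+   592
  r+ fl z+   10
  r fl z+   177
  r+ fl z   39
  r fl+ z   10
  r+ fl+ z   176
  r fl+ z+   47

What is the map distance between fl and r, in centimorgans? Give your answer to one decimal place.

The two rarest classes, r fl+ z and r+ fl z+, are the double crossovers. Comparing them with the parentals, only the fl allele has switched, so fl is the middle locus and the order is r – fl – z.
Crossovers in the r–fl interval produce the single-crossover classes r+ fl z and r fl+ z+ (39 + 47 = 86) plus the double crossovers (20).
RF(r–fl) = (86 + 20) / 1500 = 106/1500 = 0.0707 → 7.1 centimorgans.

7.1 centimorgans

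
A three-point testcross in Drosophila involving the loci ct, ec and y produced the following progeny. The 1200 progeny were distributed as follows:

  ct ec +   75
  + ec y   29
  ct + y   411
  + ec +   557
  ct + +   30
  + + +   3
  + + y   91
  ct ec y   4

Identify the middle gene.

ec

The two most frequent reciprocal classes, ct + y and + ec +, are the parental types, so the F1 was ct + y / + ec +.
The two rarest classes, ct ec y and + + +, are the double crossovers. Comparing them with the parentals, only the ec allele has switched, so ec is the middle locus and the order is ct – ec – y.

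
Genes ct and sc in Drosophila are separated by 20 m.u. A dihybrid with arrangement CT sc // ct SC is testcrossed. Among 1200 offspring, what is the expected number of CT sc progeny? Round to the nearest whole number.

A map distance of 20 m.u. corresponds to a recombination frequency of 0.200.
The F1 is CT sc / ct SC, so CT sc is a parental gamete class with expected frequency (1 − r)/2 = 0.800/2 = 0.4000.
Expected number = 0.4000 × 1200 = 480.00 ≈ 480.

480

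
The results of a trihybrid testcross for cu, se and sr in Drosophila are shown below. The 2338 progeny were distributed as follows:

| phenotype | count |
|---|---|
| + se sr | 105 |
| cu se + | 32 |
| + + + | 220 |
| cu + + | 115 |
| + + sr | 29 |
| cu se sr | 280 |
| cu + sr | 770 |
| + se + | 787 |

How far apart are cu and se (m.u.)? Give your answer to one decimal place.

The two most frequent reciprocal classes, + se + and cu + sr, are the parental types, so the F1 was + se + / cu + sr.
The two rarest classes, cu se + and + + sr, are the double crossovers. Comparing them with the parentals, only the cu allele has switched, so cu is the middle locus and the order is sr – cu – se.
Crossovers in the cu–se interval produce the single-crossover classes + + + and cu se sr (220 + 280 = 500) plus the double crossovers (61).
RF(cu–se) = (500 + 61) / 2338 = 561/2338 = 0.2399 → 24.0 m.u.

24.0 m.u.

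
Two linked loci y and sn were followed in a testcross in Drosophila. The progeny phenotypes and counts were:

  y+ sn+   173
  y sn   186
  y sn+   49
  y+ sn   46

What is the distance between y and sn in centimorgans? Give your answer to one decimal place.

The two most frequent classes, y+ sn+ (173) and y sn (186), are the parental types, so the F1 was y+ sn+ / y sn.
The recombinant classes are y+ sn and y sn+: 46 + 49 = 95.
Recombination frequency = 95/454 = 0.2093 ≈ 20.9%, i.e. 20.9 centimorgans.

20.9 centimorgans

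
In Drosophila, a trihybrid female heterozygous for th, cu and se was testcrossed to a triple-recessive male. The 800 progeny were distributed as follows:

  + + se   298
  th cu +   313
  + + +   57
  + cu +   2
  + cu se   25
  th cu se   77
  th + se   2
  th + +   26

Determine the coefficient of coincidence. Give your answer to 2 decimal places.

The two most frequent reciprocal classes, + + se and th cu +, are the parental types, so the F1 was + + se / th cu +.
The two rarest classes, th + se and + cu +, are the double crossovers. Comparing them with the parentals, only the th allele has switched, so th is the middle locus and the order is se – th – cu.
se–th: (134 + 4)/800 = 0.1725; th–cu: (51 + 4)/800 = 0.0688.
Expected DCO frequency = 0.1725 × 0.0688 ≈ 0.01187; observed = 4/800 ≈ 0.00500.
Coefficient of coincidence = 0.00500/0.01187 ≈ 0.42.

0.42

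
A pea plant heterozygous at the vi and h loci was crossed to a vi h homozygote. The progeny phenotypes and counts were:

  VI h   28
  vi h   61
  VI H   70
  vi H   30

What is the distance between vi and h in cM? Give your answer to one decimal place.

30.7 cM

The two most frequent classes, VI H (70) and vi h (61), are the parental types, so the F1 was VI H / vi h.
The recombinant classes are VI h and vi H: 28 + 30 = 58.
Recombination frequency = 58/189 = 0.3069 ≈ 30.7%, i.e. 30.7 cM.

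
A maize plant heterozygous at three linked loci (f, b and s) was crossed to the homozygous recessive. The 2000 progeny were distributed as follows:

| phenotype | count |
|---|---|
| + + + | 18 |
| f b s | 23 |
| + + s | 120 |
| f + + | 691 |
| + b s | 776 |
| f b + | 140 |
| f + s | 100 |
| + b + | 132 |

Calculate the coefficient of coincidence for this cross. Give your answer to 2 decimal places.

1.00

The two most frequent reciprocal classes, + b s and f + +, are the parental types, so the F1 was + b s / f + +.
The two rarest classes, f b s and + + +, are the double crossovers. Comparing them with the parentals, only the f allele has switched, so f is the middle locus and the order is s – f – b.
s–f: (232 + 41)/2000 = 0.1365; f–b: (260 + 41)/2000 = 0.1505.
Expected DCO frequency = 0.1365 × 0.1505 ≈ 0.02054; observed = 41/2000 ≈ 0.02050.
Coefficient of coincidence = 0.02050/0.02054 ≈ 1.00.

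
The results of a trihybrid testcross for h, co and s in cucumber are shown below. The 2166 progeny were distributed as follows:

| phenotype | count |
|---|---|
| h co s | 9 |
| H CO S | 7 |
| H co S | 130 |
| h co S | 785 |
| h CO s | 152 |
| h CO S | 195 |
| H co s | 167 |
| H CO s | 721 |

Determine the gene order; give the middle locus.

The two most frequent reciprocal classes, h co S and H CO s, are the parental types, so the F1 was h co S / H CO s.
The two rarest classes, h co s and H CO S, are the double crossovers. Comparing them with the parentals, only the s allele has switched, so s is the middle locus and the order is h – s – co.

s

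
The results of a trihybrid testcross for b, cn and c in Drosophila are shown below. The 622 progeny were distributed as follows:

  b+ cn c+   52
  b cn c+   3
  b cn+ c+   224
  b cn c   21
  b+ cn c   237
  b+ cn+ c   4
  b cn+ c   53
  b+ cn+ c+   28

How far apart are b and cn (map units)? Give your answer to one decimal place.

The two most frequent reciprocal classes, b+ cn c and b cn+ c+, are the parental types, so the F1 was b+ cn c / b cn+ c+.
The two rarest classes, b+ cn+ c and b cn c+, are the double crossovers. Comparing them with the parentals, only the cn allele has switched, so cn is the middle locus and the order is c – cn – b.
Crossovers in the cn–b interval produce the single-crossover classes b cn c and b+ cn+ c+ (21 + 28 = 49) plus the double crossovers (7).
RF(cn–b) = (49 + 7) / 622 = 56/622 = 0.0900 → 9.0 map units.

9.0 map units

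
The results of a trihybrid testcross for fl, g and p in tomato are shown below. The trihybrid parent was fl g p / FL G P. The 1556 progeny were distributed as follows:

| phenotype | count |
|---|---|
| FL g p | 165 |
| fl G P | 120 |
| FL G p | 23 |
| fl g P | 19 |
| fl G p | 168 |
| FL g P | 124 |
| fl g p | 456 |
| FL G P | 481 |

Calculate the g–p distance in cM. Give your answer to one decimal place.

The two rarest classes, fl g P and FL G p, are the double crossovers. Comparing them with the parentals, only the p allele has switched, so p is the middle locus and the order is fl – p – g.
Crossovers in the p–g interval produce the single-crossover classes fl G p and FL g P (168 + 124 = 292) plus the double crossovers (42).
RF(p–g) = (292 + 42) / 1556 = 334/1556 = 0.2147 → 21.5 cM.

21.5 cM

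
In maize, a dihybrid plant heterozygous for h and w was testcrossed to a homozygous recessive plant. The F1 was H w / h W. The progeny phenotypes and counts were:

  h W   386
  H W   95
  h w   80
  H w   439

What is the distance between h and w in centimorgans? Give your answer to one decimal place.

The recombinant classes are H W and h w: 95 + 80 = 175.
Recombination frequency = 175/1000 = 0.1750 ≈ 17.5%, i.e. 17.5 centimorgans.

17.5 centimorgans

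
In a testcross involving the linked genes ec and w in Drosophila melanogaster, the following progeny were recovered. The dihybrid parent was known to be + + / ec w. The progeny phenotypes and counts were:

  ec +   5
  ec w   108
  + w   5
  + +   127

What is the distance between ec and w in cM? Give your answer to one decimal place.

4.1 cM

The recombinant classes are + w and ec +: 5 + 5 = 10.
Recombination frequency = 10/245 = 0.0408 ≈ 4.1%, i.e. 4.1 cM.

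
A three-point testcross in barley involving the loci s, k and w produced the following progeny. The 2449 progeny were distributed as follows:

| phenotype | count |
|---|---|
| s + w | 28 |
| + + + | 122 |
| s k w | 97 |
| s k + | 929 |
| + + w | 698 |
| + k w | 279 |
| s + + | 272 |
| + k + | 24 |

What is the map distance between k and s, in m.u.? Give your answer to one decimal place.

The two most frequent reciprocal classes, s k + and + + w, are the parental types, so the F1 was s k + / + + w.
The two rarest classes, + k + and s + w, are the double crossovers. Comparing them with the parentals, only the s allele has switched, so s is the middle locus and the order is w – s – k.
Crossovers in the s–k interval produce the single-crossover classes s + + and + k w (272 + 279 = 551) plus the double crossovers (52).
RF(s–k) = (551 + 52) / 2449 = 603/2449 = 0.2462 → 24.6 m.u.

24.6 m.u.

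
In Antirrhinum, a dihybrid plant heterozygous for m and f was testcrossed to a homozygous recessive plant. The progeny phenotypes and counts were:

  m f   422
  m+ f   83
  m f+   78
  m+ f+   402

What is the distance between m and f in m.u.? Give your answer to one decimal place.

The two most frequent classes, m+ f+ (402) and m f (422), are the parental types, so the F1 was m+ f+ / m f.
The recombinant classes are m+ f and m f+: 83 + 78 = 161.
Recombination frequency = 161/985 = 0.1635 ≈ 16.3%, i.e. 16.3 m.u.

16.3 m.u.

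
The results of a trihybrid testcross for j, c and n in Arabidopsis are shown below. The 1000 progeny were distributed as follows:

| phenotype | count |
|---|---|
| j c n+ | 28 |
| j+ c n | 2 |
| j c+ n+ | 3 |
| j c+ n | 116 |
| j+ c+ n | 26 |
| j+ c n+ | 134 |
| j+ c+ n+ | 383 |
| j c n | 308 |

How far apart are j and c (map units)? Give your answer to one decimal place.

The two most frequent reciprocal classes, j c n and j+ c+ n+, are the parental types, so the F1 was j c n / j+ c+ n+.
The two rarest classes, j+ c n and j c+ n+, are the double crossovers. Comparing them with the parentals, only the j allele has switched, so j is the middle locus and the order is n – j – c.
Crossovers in the j–c interval produce the single-crossover classes j c+ n and j+ c n+ (116 + 134 = 250) plus the double crossovers (5).
RF(j–c) = (250 + 5) / 1000 = 255/1000 = 0.2550 → 25.5 map units.

25.5 map units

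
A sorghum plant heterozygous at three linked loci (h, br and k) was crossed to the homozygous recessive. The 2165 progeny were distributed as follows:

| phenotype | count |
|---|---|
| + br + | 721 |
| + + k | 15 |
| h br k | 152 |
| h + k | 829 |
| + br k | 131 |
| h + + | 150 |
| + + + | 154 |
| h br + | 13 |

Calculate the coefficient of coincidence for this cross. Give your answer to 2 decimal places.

0.59

The two most frequent reciprocal classes, + br + and h + k, are the parental types, so the F1 was + br + / h + k.
The two rarest classes, h br + and + + k, are the double crossovers. Comparing them with the parentals, only the h allele has switched, so h is the middle locus and the order is k – h – br.
k–h: (281 + 28)/2165 = 0.1427; h–br: (306 + 28)/2165 = 0.1543.
Expected DCO frequency = 0.1427 × 0.1543 ≈ 0.02202; observed = 28/2165 ≈ 0.01293.
Coefficient of coincidence = 0.01293/0.02202 ≈ 0.59.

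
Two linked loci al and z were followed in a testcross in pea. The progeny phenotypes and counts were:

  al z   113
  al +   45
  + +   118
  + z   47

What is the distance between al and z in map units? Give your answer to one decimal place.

The two most frequent classes, + + (118) and al z (113), are the parental types, so the F1 was + + / al z.
The recombinant classes are + z and al +: 47 + 45 = 92.
Recombination frequency = 92/323 = 0.2848 ≈ 28.5%, i.e. 28.5 map units.

28.5 map units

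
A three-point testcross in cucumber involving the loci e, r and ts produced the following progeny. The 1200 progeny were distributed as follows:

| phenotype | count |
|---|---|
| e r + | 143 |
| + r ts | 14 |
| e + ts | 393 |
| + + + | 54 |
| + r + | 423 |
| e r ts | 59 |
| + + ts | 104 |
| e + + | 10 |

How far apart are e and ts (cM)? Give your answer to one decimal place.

The two most frequent reciprocal classes, e + ts and + r +, are the parental types, so the F1 was e + ts / + r +.
The two rarest classes, e + + and + r ts, are the double crossovers. Comparing them with the parentals, only the ts allele has switched, so ts is the middle locus and the order is r – ts – e.
Crossovers in the ts–e interval produce the single-crossover classes + + ts and e r + (104 + 143 = 247) plus the double crossovers (24).
RF(ts–e) = (247 + 24) / 1200 = 271/1200 = 0.2258 → 22.6 cM.

22.6 cM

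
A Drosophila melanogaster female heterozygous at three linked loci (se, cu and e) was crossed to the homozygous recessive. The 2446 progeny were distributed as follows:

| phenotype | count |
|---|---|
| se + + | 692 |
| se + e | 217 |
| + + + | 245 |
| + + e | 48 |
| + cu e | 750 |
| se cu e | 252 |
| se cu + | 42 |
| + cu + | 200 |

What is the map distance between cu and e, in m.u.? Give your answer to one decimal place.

20.7 m.u.

The two most frequent reciprocal classes, + cu e and se + +, are the parental types, so the F1 was + cu e / se + +.
The two rarest classes, + + e and se cu +, are the double crossovers. Comparing them with the parentals, only the cu allele has switched, so cu is the middle locus and the order is se – cu – e.
Crossovers in the cu–e interval produce the single-crossover classes + cu + and se + e (200 + 217 = 417) plus the double crossovers (90).
RF(cu–e) = (417 + 90) / 2446 = 507/2446 = 0.2073 → 20.7 m.u.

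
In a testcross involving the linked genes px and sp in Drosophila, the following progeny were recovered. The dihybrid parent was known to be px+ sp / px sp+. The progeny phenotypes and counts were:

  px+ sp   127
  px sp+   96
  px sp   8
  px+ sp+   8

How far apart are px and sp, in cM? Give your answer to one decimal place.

6.7 cM

The recombinant classes are px+ sp+ and px sp: 8 + 8 = 16.
Recombination frequency = 16/239 = 0.0669 ≈ 6.7%, i.e. 6.7 cM.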